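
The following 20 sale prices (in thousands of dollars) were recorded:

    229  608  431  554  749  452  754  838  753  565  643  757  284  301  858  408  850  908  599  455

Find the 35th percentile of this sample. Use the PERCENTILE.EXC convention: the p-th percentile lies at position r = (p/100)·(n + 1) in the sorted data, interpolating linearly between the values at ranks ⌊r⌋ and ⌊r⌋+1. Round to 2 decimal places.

489.65

Sorted: 229, 284, 301, 408, 431, 452, 455, 554, 565, 599, 608, 643, 749, 753, 754, 757, 838, 850, 858, 908.
n = 20.
r = (35/100)·(20 + 1) = 7.35.
Rank 7 is 455 and rank 8 is 554.
Interpolate: 455 + 0.35·(554 − 455) = 455 + 0.35·99 = 489.65.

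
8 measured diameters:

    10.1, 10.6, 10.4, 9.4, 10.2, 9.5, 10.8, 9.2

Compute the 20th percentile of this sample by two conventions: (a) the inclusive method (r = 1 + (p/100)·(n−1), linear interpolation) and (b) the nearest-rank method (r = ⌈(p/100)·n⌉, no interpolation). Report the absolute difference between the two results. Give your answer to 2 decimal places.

0.04

Sorted: 9.2, 9.4, 9.5, 10.1, 10.2, 10.4, 10.6, 10.8.
n = 8.
(a) r = 2.4; between ranks 2 (9.4) and 3 (9.5): 9.44.
(b) the nearest-rank method: rank 2 → 9.4.
|9.44 − 9.4| = 0.04.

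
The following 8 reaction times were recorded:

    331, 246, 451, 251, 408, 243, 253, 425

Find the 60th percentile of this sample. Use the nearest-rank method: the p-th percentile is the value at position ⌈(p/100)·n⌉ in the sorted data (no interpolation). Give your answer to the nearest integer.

Sorted: 243, 246, 251, 253, 331, 408, 425, 451.
n = 8.
Position = ⌈60/100 · 8⌉ = ⌈4.8⌉ = 5.
The value at rank 5 is 331.

331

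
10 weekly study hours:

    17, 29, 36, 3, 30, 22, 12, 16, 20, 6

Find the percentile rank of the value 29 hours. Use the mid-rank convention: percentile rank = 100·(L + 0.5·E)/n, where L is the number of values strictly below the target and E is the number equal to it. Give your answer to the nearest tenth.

Sorted: 3, 6, 12, 16, 17, 20, 22, 29, 30, 36.
Count below 29: L = 7; count equal: E = 1; n = 10.
Percentile rank = 100·(7 + 0.5·1)/10 = 100·7.5/10 = 75.

75.0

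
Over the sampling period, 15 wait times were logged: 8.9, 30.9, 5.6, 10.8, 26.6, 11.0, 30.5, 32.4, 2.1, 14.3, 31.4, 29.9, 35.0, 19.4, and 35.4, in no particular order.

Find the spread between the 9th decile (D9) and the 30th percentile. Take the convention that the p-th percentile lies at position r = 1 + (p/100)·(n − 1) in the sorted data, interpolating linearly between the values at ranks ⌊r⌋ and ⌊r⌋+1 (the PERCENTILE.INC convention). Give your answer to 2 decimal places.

22.30

Sorted: 2.1, 5.6, 8.9, 10.8, 11.0, 14.3, 19.4, 26.6, 29.9, 30.5, 30.9, 31.4, 32.4, 35.0, 35.4.
n = 15.
P30: r = 5.2; ranks 5–6 are 11.0, 14.3; interpolating gives 11.66.
P90: r = 13.6; ranks 13–14 are 32.4, 35.0; interpolating gives 33.96.
Difference: 33.96 − 11.66 = 22.3.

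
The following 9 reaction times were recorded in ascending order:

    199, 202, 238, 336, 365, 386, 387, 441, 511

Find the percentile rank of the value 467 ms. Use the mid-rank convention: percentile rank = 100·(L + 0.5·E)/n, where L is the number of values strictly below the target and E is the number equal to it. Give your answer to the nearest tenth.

88.9

Count below 467: L = 8; count equal: E = 0; n = 9.
Percentile rank = 100·(8 + 0.5·0)/9 = 100·8/9 = 88.89.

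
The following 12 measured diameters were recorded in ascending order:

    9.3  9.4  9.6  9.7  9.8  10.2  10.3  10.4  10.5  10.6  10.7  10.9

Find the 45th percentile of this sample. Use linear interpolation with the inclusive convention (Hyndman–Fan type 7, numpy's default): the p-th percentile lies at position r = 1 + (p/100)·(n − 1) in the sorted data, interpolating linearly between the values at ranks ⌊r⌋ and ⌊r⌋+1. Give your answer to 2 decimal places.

10.18

n = 12.
r = 1 + (45/100)·(12 − 1) = 1 + 4.95 = 5.95.
Rank 5 is 9.8 and rank 6 is 10.2.
Interpolate: 9.8 + 0.95·(10.2 − 9.8) = 9.8 + 0.95·0.4 = 10.18.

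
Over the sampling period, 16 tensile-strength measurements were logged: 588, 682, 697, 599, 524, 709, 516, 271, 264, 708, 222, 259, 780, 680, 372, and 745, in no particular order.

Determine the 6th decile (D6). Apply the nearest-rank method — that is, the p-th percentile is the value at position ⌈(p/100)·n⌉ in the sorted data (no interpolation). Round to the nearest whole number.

Sorted: 222, 259, 264, 271, 372, 516, 524, 588, 599, 680, 682, 697, 708, 709, 745, 780.
n = 16.
Position = ⌈60/100 · 16⌉ = ⌈9.6⌉ = 10.
The value at rank 10 is 680.

680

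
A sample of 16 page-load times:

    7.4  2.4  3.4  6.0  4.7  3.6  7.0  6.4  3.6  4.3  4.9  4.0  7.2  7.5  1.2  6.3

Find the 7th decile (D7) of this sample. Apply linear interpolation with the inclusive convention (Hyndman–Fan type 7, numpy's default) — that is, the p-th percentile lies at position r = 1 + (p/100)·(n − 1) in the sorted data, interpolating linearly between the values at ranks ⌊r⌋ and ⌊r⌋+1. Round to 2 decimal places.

Sorted: 1.2, 2.4, 3.4, 3.6, 3.6, 4.0, 4.3, 4.7, 4.9, 6.0, 6.3, 6.4, 7.0, 7.2, 7.4, 7.5.
n = 16.
r = 1 + (70/100)·(16 − 1) = 1 + 10.5 = 11.5.
Rank 11 is 6.3 and rank 12 is 6.4.
Interpolate: 6.3 + 0.5·(6.4 − 6.3) = 6.3 + 0.5·0.1 = 6.35.

6.35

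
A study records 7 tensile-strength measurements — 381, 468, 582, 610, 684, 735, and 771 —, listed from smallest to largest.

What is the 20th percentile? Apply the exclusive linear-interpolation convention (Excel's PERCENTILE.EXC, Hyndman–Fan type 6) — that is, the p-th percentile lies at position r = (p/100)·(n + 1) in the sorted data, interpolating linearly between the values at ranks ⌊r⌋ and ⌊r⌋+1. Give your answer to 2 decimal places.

433.20

n = 7.
r = (20/100)·(7 + 1) = 1.6.
Rank 1 is 381 and rank 2 is 468.
Interpolate: 381 + 0.6·(468 − 381) = 381 + 0.6·87 = 433.2.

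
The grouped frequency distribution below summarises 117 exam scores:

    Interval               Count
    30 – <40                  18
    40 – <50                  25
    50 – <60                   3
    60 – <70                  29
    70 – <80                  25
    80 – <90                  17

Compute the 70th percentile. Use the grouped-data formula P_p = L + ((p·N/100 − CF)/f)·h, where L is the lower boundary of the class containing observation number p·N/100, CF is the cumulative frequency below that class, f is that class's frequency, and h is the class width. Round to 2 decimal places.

N = 117; target position k = 70/100 · 117 = 81.9.
Cumulative frequencies: 18, 43, 46, 75, 100, 117.
Observation 81.9 falls in the class 70 – <80.
L = 70, CF = 75, f = 25, h = 10.
P70 = 70 + ((81.9 − 75)/25)·10 = 70 + 2.76 = 72.76.

72.76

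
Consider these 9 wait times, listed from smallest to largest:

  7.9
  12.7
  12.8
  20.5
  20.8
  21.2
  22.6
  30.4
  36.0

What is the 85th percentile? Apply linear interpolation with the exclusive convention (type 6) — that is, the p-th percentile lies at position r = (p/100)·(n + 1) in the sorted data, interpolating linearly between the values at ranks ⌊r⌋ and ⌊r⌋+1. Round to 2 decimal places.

33.20

n = 9.
r = (85/100)·(9 + 1) = 8.5.
Rank 8 is 30.4 and rank 9 is 36.0.
Interpolate: 30.4 + 0.5·(36.0 − 30.4) = 30.4 + 0.5·5.6 = 33.2.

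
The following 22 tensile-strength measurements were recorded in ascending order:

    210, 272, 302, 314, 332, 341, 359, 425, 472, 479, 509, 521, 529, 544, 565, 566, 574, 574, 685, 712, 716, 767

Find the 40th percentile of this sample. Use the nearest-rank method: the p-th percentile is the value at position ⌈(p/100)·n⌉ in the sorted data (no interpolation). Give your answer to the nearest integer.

n = 22.
Position = ⌈40/100 · 22⌉ = ⌈8.8⌉ = 9.
The value at rank 9 is 472.

472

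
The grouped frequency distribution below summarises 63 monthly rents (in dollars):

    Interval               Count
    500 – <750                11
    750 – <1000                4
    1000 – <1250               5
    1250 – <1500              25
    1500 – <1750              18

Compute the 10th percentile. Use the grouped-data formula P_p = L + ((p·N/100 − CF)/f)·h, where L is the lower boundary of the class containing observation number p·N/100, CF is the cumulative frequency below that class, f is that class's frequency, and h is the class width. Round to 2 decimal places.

N = 63; target position k = 10/100 · 63 = 6.3.
Cumulative frequencies: 11, 15, 20, 45, 63.
Observation 6.3 falls in the class 500 – <750.
L = 500, CF = 0, f = 11, h = 250.
P10 = 500 + ((6.3 − 0)/11)·250 = 500 + 143.182 = 643.182.

643.18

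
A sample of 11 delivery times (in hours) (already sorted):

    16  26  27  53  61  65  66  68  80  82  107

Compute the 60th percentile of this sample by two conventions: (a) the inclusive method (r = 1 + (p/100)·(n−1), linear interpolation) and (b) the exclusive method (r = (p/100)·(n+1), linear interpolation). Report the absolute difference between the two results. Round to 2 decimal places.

0.40

n = 11.
(a) r = 7 → value at rank 7 = 66.
(b) r = 7.2; between ranks 7 (66) and 8 (68): 66.4.
|66 − 66.4| = 0.4.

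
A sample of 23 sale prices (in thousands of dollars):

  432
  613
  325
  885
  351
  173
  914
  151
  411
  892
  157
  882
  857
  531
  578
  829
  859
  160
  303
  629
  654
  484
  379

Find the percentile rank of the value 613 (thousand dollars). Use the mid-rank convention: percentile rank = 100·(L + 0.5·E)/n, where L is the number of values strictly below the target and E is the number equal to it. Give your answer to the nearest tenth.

58.7

Sorted: 151, 157, 160, 173, 303, 325, 351, 379, 411, 432, 484, 531, 578, 613, 629, 654, 829, 857, 859, 882, 885, 892, 914.
Count below 613: L = 13; count equal: E = 1; n = 23.
Percentile rank = 100·(13 + 0.5·1)/23 = 100·13.5/23 = 58.7.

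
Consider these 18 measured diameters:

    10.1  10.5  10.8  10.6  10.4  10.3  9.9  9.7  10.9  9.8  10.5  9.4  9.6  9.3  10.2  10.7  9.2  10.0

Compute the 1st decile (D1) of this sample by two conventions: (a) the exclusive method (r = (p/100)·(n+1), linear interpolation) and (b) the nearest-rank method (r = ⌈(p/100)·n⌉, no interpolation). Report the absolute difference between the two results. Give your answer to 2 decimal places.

Sorted: 9.2, 9.3, 9.4, 9.6, 9.7, 9.8, 9.9, 10.0, 10.1, 10.2, 10.3, 10.4, 10.5, 10.5, 10.6, 10.7, 10.8, 10.9.
n = 18.
(a) r = 1.9; between ranks 1 (9.2) and 2 (9.3): 9.29.
(b) the nearest-rank method: rank 2 → 9.3.
|9.29 − 9.3| = 0.01.

0.01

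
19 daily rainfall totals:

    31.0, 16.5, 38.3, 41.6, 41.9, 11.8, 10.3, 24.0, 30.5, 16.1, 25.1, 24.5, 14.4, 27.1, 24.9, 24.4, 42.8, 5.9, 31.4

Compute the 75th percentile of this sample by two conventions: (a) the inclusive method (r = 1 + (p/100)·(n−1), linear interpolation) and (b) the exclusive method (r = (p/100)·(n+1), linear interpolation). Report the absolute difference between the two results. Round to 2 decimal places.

Sorted: 5.9, 10.3, 11.8, 14.4, 16.1, 16.5, 24.0, 24.4, 24.5, 24.9, 25.1, 27.1, 30.5, 31.0, 31.4, 38.3, 41.6, 41.9, 42.8.
n = 19.
(a) r = 14.5; between ranks 14 (31.0) and 15 (31.4): 31.2.
(b) r = 15 → value at rank 15 = 31.4.
|31.2 − 31.4| = 0.2.

0.20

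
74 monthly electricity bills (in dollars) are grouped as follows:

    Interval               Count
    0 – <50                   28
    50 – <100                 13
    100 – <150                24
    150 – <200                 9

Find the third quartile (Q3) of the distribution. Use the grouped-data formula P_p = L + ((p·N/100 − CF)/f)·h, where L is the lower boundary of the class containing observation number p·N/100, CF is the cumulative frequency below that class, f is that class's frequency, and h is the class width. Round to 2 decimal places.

N = 74; target position k = 75/100 · 74 = 55.5.
Cumulative frequencies: 28, 41, 65, 74.
Observation 55.5 falls in the class 100 – <150.
L = 100, CF = 41, f = 24, h = 50.
P75 = 100 + ((55.5 − 41)/24)·50 = 100 + 30.2083 = 130.208.

130.21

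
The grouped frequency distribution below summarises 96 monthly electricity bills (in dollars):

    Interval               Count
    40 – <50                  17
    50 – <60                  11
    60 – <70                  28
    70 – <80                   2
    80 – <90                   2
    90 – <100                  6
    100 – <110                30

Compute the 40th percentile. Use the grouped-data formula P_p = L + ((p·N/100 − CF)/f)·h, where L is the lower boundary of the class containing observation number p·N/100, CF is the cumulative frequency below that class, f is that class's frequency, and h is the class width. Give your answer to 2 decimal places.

N = 96; target position k = 40/100 · 96 = 38.4.
Cumulative frequencies: 17, 28, 56, 58, 60, 66, 96.
Observation 38.4 falls in the class 60 – <70.
L = 60, CF = 28, f = 28, h = 10.
P40 = 60 + ((38.4 − 28)/28)·10 = 60 + 3.71429 = 63.7143.

63.71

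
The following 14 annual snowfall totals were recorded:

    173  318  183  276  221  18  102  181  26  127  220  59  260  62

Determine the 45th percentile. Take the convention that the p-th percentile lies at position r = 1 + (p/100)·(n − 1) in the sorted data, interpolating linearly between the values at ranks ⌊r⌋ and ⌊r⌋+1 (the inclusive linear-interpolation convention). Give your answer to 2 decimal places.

166.10

Sorted: 18, 26, 59, 62, 102, 127, 173, 181, 183, 220, 221, 260, 276, 318.
n = 14.
r = 1 + (45/100)·(14 − 1) = 1 + 5.85 = 6.85.
Rank 6 is 127 and rank 7 is 173.
Interpolate: 127 + 0.85·(173 − 127) = 127 + 0.85·46 = 166.1.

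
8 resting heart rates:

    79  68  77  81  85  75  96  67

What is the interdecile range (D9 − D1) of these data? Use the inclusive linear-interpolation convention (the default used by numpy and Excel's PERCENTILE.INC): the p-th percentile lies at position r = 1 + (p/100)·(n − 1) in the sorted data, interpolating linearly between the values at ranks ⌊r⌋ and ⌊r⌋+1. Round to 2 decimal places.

20.60

Sorted: 67, 68, 75, 77, 79, 81, 85, 96.
n = 8.
P10: r = 1.7; ranks 1–2 are 67, 68; interpolating gives 67.7.
P90: r = 7.3; ranks 7–8 are 85, 96; interpolating gives 88.3.
Difference: 88.3 − 67.7 = 20.6.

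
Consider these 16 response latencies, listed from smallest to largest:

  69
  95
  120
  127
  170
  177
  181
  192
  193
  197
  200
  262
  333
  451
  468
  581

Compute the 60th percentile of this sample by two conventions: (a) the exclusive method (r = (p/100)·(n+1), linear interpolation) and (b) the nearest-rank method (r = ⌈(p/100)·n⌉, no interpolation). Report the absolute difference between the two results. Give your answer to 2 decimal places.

0.60

n = 16.
(a) r = 10.2; between ranks 10 (197) and 11 (200): 197.6.
(b) the nearest-rank method: rank 10 → 197.
|197.6 − 197| = 0.6.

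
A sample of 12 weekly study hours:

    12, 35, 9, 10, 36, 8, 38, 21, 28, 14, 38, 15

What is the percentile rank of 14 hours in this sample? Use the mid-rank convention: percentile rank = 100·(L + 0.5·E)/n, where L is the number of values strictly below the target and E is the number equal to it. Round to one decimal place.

Sorted: 8, 9, 10, 12, 14, 15, 21, 28, 35, 36, 38, 38.
Count below 14: L = 4; count equal: E = 1; n = 12.
Percentile rank = 100·(4 + 0.5·1)/12 = 100·4.5/12 = 37.5.

37.5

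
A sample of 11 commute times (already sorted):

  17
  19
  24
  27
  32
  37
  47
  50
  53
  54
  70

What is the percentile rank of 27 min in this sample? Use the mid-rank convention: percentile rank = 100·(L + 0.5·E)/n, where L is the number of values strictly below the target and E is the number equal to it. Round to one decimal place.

Count below 27: L = 3; count equal: E = 1; n = 11.
Percentile rank = 100·(3 + 0.5·1)/11 = 100·3.5/11 = 31.82.

31.8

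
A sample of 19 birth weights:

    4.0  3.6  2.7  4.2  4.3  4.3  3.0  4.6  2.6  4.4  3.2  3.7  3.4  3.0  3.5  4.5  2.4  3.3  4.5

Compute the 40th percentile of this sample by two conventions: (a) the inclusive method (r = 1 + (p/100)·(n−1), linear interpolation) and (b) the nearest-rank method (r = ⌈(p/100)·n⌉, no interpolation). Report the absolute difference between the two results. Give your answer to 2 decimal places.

0.02

Sorted: 2.4, 2.6, 2.7, 3.0, 3.0, 3.2, 3.3, 3.4, 3.5, 3.6, 3.7, 4.0, 4.2, 4.3, 4.3, 4.4, 4.5, 4.5, 4.6.
n = 19.
(a) r = 8.2; between ranks 8 (3.4) and 9 (3.5): 3.42.
(b) the nearest-rank method: rank 8 → 3.4.
|3.42 − 3.4| = 0.02.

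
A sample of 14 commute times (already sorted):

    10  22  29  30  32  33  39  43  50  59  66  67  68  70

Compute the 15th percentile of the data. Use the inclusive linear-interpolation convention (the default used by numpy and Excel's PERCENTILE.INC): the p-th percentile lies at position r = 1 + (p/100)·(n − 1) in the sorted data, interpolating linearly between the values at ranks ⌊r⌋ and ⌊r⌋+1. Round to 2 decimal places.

n = 14.
r = 1 + (15/100)·(14 − 1) = 1 + 1.95 = 2.95.
Rank 2 is 22 and rank 3 is 29.
Interpolate: 22 + 0.95·(29 − 22) = 22 + 0.95·7 = 28.65.

28.65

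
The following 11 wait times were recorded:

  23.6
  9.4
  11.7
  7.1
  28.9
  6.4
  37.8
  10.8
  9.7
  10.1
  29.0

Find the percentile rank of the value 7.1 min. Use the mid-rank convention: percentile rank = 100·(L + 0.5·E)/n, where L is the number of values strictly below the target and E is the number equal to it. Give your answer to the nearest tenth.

Sorted: 6.4, 7.1, 9.4, 9.7, 10.1, 10.8, 11.7, 23.6, 28.9, 29.0, 37.8.
Count below 7.1: L = 1; count equal: E = 1; n = 11.
Percentile rank = 100·(1 + 0.5·1)/11 = 100·1.5/11 = 13.64.

13.6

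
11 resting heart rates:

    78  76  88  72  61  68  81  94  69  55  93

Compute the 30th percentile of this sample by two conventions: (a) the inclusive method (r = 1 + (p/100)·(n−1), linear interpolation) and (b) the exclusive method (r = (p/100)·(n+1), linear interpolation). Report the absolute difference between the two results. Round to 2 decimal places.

0.40

Sorted: 55, 61, 68, 69, 72, 76, 78, 81, 88, 93, 94.
n = 11.
(a) r = 4 → value at rank 4 = 69.
(b) r = 3.6; between ranks 3 (68) and 4 (69): 68.6.
|69 − 68.6| = 0.4.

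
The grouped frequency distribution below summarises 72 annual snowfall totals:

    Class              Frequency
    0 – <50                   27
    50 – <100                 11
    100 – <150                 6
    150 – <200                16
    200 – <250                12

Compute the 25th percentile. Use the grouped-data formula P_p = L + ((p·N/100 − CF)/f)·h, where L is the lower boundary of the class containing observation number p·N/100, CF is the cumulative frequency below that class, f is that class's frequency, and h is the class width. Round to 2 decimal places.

33.33

N = 72; target position k = 25/100 · 72 = 18.
Cumulative frequencies: 27, 38, 44, 60, 72.
Observation 18 falls in the class 0 – <50.
L = 0, CF = 0, f = 27, h = 50.
P25 = 0 + ((18 − 0)/27)·50 = 0 + 33.3333 = 33.3333.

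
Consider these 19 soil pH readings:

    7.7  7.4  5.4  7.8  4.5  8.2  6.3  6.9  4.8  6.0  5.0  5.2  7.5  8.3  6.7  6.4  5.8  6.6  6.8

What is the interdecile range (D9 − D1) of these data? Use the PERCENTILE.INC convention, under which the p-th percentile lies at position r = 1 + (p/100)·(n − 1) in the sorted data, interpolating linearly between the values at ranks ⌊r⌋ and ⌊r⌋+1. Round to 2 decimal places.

2.92

Sorted: 4.5, 4.8, 5.0, 5.2, 5.4, 5.8, 6.0, 6.3, 6.4, 6.6, 6.7, 6.8, 6.9, 7.4, 7.5, 7.7, 7.8, 8.2, 8.3.
n = 19.
P10: r = 2.8; ranks 2–3 are 4.8, 5.0; interpolating gives 4.96.
P90: r = 17.2; ranks 17–18 are 7.8, 8.2; interpolating gives 7.88.
Difference: 7.88 − 4.96 = 2.92.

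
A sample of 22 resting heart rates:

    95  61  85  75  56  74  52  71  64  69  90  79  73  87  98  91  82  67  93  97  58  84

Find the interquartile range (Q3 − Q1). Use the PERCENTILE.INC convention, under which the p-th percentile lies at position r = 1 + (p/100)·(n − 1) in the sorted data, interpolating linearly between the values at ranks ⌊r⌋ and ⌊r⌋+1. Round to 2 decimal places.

Sorted: 52, 56, 58, 61, 64, 67, 69, 71, 73, 74, 75, 79, 82, 84, 85, 87, 90, 91, 93, 95, 97, 98.
n = 22.
P25: r = 6.25; ranks 6–7 are 67, 69; interpolating gives 67.5.
P75: r = 16.75; ranks 16–17 are 87, 90; interpolating gives 89.25.
Difference: 89.25 − 67.5 = 21.75.

21.75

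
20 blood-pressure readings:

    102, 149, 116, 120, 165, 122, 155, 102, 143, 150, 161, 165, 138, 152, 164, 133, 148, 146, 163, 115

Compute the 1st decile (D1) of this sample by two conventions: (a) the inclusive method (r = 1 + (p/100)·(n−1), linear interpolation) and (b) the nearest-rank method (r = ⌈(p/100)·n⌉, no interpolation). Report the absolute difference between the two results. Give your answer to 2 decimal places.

Sorted: 102, 102, 115, 116, 120, 122, 133, 138, 143, 146, 148, 149, 150, 152, 155, 161, 163, 164, 165, 165.
n = 20.
(a) r = 2.9; between ranks 2 (102) and 3 (115): 113.7.
(b) the nearest-rank method: rank 2 → 102.
|113.7 − 102| = 11.7.

11.70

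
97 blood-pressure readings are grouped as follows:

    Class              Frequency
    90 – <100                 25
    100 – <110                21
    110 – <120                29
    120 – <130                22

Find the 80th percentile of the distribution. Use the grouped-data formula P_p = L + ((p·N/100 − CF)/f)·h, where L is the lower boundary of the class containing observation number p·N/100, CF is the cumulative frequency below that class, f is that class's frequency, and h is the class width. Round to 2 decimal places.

121.18

N = 97; target position k = 80/100 · 97 = 77.6.
Cumulative frequencies: 25, 46, 75, 97.
Observation 77.6 falls in the class 120 – <130.
L = 120, CF = 75, f = 22, h = 10.
P80 = 120 + ((77.6 − 75)/22)·10 = 120 + 1.18182 = 121.182.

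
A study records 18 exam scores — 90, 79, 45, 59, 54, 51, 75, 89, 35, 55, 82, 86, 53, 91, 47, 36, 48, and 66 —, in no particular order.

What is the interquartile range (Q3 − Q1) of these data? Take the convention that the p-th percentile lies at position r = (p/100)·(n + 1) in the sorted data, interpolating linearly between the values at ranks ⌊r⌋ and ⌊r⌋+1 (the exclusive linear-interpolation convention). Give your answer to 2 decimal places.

Sorted: 35, 36, 45, 47, 48, 51, 53, 54, 55, 59, 66, 75, 79, 82, 86, 89, 90, 91.
n = 18.
P25: r = 4.75; ranks 4–5 are 47, 48; interpolating gives 47.75.
P75: r = 14.25; ranks 14–15 are 82, 86; interpolating gives 83.
Difference: 83 − 47.75 = 35.25.

35.25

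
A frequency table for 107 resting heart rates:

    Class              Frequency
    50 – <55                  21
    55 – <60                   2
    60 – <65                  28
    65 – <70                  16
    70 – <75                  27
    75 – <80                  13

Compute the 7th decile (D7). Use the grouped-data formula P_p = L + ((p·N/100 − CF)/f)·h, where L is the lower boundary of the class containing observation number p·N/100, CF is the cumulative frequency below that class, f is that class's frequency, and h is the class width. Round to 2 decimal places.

71.46

N = 107; target position k = 70/100 · 107 = 74.9.
Cumulative frequencies: 21, 23, 51, 67, 94, 107.
Observation 74.9 falls in the class 70 – <75.
L = 70, CF = 67, f = 27, h = 5.
P70 = 70 + ((74.9 − 67)/27)·5 = 70 + 1.46296 = 71.463.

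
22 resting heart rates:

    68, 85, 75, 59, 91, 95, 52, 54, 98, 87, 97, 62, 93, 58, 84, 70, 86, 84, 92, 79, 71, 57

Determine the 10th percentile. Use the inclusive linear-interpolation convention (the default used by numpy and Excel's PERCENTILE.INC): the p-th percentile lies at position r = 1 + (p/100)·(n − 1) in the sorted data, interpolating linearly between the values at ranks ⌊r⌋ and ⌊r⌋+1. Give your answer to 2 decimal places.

57.10

Sorted: 52, 54, 57, 58, 59, 62, 68, 70, 71, 75, 79, 84, 84, 85, 86, 87, 91, 92, 93, 95, 97, 98.
n = 22.
r = 1 + (10/100)·(22 − 1) = 1 + 2.1 = 3.1.
Rank 3 is 57 and rank 4 is 58.
Interpolate: 57 + 0.1·(58 − 57) = 57 + 0.1·1 = 57.1.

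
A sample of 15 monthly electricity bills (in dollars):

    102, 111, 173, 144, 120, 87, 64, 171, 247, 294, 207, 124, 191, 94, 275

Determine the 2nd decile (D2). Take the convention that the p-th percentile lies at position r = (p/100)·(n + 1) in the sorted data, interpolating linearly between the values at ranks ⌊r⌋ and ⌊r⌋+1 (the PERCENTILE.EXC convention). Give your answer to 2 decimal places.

95.60

Sorted: 64, 87, 94, 102, 111, 120, 124, 144, 171, 173, 191, 207, 247, 275, 294.
n = 15.
r = (20/100)·(15 + 1) = 3.2.
Rank 3 is 94 and rank 4 is 102.
Interpolate: 94 + 0.2·(102 − 94) = 94 + 0.2·8 = 95.6.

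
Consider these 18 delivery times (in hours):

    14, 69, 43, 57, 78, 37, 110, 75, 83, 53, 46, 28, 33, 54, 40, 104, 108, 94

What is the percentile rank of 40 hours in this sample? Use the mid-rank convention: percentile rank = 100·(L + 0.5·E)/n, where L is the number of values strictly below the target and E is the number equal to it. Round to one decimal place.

25.0

Sorted: 14, 28, 33, 37, 40, 43, 46, 53, 54, 57, 69, 75, 78, 83, 94, 104, 108, 110.
Count below 40: L = 4; count equal: E = 1; n = 18.
Percentile rank = 100·(4 + 0.5·1)/18 = 100·4.5/18 = 25.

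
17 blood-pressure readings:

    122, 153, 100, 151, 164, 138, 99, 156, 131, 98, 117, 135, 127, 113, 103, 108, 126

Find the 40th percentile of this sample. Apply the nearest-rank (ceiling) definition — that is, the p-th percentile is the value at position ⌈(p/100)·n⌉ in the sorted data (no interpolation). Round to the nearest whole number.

117

Sorted: 98, 99, 100, 103, 108, 113, 117, 122, 126, 127, 131, 135, 138, 151, 153, 156, 164.
n = 17.
Position = ⌈40/100 · 17⌉ = ⌈6.8⌉ = 7.
The value at rank 7 is 117.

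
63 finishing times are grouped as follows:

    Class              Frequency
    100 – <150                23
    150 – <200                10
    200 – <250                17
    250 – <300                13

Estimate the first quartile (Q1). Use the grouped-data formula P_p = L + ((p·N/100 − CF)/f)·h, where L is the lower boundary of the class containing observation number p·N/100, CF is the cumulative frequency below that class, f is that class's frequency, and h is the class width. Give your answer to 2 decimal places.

134.24

N = 63; target position k = 25/100 · 63 = 15.75.
Cumulative frequencies: 23, 33, 50, 63.
Observation 15.75 falls in the class 100 – <150.
L = 100, CF = 0, f = 23, h = 50.
P25 = 100 + ((15.75 − 0)/23)·50 = 100 + 34.2391 = 134.239.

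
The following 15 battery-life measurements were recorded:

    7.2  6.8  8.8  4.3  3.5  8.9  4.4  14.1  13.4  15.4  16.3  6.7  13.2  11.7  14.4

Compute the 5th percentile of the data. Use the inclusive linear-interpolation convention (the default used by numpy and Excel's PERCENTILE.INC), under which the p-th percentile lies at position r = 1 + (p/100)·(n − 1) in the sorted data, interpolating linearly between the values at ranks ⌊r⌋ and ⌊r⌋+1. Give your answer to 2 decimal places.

Sorted: 3.5, 4.3, 4.4, 6.7, 6.8, 7.2, 8.8, 8.9, 11.7, 13.2, 13.4, 14.1, 14.4, 15.4, 16.3.
n = 15.
r = 1 + (5/100)·(15 − 1) = 1 + 0.7 = 1.7.
Rank 1 is 3.5 and rank 2 is 4.3.
Interpolate: 3.5 + 0.7·(4.3 − 3.5) = 3.5 + 0.7·0.8 = 4.06.

4.06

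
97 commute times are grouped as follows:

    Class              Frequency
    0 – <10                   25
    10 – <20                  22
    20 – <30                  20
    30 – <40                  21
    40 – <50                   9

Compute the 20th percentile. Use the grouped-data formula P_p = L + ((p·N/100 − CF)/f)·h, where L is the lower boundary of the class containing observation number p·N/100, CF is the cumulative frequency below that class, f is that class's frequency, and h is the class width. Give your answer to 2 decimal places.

N = 97; target position k = 20/100 · 97 = 19.4.
Cumulative frequencies: 25, 47, 67, 88, 97.
Observation 19.4 falls in the class 0 – <10.
L = 0, CF = 0, f = 25, h = 10.
P20 = 0 + ((19.4 − 0)/25)·10 = 0 + 7.76 = 7.76.

7.76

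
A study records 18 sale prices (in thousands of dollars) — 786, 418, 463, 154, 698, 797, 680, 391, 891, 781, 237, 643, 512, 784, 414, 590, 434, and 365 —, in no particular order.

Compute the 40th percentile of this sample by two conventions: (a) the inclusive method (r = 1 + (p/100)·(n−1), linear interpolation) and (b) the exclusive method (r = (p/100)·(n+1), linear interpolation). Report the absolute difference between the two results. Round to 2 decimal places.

Sorted: 154, 237, 365, 391, 414, 418, 434, 463, 512, 590, 643, 680, 698, 781, 784, 786, 797, 891.
n = 18.
(a) r = 7.8; between ranks 7 (434) and 8 (463): 457.2.
(b) r = 7.6; between ranks 7 (434) and 8 (463): 451.4.
|457.2 − 451.4| = 5.8.

5.80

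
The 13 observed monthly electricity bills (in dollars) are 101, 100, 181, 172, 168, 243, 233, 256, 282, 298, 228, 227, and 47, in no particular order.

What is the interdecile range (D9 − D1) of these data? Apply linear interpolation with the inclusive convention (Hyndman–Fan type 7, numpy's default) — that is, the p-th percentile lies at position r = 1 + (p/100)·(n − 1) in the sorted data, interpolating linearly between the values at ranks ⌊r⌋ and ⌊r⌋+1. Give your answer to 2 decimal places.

176.60

Sorted: 47, 100, 101, 168, 172, 181, 227, 228, 233, 243, 256, 282, 298.
n = 13.
P10: r = 2.2; ranks 2–3 are 100, 101; interpolating gives 100.2.
P90: r = 11.8; ranks 11–12 are 256, 282; interpolating gives 276.8.
Difference: 276.8 − 100.2 = 176.6.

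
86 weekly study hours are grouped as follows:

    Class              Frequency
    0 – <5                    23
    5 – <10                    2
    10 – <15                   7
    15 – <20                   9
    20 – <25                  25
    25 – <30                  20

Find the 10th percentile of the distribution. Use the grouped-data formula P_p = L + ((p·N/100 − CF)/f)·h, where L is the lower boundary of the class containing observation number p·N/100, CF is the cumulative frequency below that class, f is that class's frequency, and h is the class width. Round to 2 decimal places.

1.87

N = 86; target position k = 10/100 · 86 = 8.6.
Cumulative frequencies: 23, 25, 32, 41, 66, 86.
Observation 8.6 falls in the class 0 – <5.
L = 0, CF = 0, f = 23, h = 5.
P10 = 0 + ((8.6 − 0)/23)·5 = 0 + 1.86957 = 1.86957.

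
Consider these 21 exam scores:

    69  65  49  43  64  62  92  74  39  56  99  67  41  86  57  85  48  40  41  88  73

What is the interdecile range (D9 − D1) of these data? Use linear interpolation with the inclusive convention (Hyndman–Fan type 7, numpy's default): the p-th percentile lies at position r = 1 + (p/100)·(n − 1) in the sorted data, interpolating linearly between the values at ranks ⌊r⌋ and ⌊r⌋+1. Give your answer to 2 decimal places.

Sorted: 39, 40, 41, 41, 43, 48, 49, 56, 57, 62, 64, 65, 67, 69, 73, 74, 85, 86, 88, 92, 99.
n = 21.
P10: r = 3 (integer) → 41.
P90: r = 19 (integer) → 88.
Difference: 88 − 41 = 47.

47.00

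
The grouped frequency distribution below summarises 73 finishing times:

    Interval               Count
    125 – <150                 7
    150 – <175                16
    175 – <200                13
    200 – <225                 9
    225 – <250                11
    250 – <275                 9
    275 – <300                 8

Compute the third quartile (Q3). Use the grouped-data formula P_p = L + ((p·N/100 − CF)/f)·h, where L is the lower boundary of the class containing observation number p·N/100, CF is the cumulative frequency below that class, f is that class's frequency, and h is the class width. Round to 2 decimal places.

247.16

N = 73; target position k = 75/100 · 73 = 54.75.
Cumulative frequencies: 7, 23, 36, 45, 56, 65, 73.
Observation 54.75 falls in the class 225 – <250.
L = 225, CF = 45, f = 11, h = 25.
P75 = 225 + ((54.75 − 45)/11)·25 = 225 + 22.1591 = 247.159.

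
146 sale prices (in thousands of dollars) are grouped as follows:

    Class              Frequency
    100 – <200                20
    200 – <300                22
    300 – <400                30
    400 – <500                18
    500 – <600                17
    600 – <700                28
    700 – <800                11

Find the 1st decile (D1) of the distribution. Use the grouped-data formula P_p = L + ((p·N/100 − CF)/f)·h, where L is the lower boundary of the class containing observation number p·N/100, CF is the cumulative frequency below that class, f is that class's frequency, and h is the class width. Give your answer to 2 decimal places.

173.00

N = 146; target position k = 10/100 · 146 = 14.6.
Cumulative frequencies: 20, 42, 72, 90, 107, 135, 146.
Observation 14.6 falls in the class 100 – <200.
L = 100, CF = 0, f = 20, h = 100.
P10 = 100 + ((14.6 − 0)/20)·100 = 100 + 73 = 173.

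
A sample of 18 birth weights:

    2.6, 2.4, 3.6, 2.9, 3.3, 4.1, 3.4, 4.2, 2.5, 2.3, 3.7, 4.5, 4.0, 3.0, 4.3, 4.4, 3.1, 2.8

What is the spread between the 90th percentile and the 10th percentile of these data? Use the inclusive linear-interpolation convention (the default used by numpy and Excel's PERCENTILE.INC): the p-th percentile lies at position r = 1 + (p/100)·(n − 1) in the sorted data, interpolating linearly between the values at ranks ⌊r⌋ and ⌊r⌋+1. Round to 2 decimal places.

Sorted: 2.3, 2.4, 2.5, 2.6, 2.8, 2.9, 3.0, 3.1, 3.3, 3.4, 3.6, 3.7, 4.0, 4.1, 4.2, 4.3, 4.4, 4.5.
n = 18.
P10: r = 2.7; ranks 2–3 are 2.4, 2.5; interpolating gives 2.47.
P90: r = 16.3; ranks 16–17 are 4.3, 4.4; interpolating gives 4.33.
Difference: 4.33 − 2.47 = 1.86.

1.86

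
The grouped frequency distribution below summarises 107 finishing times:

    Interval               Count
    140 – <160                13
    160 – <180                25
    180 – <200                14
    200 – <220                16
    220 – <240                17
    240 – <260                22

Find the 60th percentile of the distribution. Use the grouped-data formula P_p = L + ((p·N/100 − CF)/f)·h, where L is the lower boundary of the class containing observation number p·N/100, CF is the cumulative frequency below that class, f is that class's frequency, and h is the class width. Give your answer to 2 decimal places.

215.25

N = 107; target position k = 60/100 · 107 = 64.2.
Cumulative frequencies: 13, 38, 52, 68, 85, 107.
Observation 64.2 falls in the class 200 – <220.
L = 200, CF = 52, f = 16, h = 20.
P60 = 200 + ((64.2 − 52)/16)·20 = 200 + 15.25 = 215.25.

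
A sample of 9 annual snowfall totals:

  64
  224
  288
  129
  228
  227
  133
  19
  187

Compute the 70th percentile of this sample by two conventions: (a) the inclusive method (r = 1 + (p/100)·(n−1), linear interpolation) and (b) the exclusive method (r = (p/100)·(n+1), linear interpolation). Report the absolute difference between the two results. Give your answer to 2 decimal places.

Sorted: 19, 64, 129, 133, 187, 224, 227, 228, 288.
n = 9.
(a) r = 6.6; between ranks 6 (224) and 7 (227): 225.8.
(b) r = 7 → value at rank 7 = 227.
|225.8 − 227| = 1.2.

1.20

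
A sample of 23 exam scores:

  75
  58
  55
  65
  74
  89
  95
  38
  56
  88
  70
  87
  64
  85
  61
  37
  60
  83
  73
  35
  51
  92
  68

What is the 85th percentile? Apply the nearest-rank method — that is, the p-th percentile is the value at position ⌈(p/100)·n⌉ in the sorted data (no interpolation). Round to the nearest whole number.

88

Sorted: 35, 37, 38, 51, 55, 56, 58, 60, 61, 64, 65, 68, 70, 73, 74, 75, 83, 85, 87, 88, 89, 92, 95.
n = 23.
Position = ⌈85/100 · 23⌉ = ⌈19.55⌉ = 20.
The value at rank 20 is 88.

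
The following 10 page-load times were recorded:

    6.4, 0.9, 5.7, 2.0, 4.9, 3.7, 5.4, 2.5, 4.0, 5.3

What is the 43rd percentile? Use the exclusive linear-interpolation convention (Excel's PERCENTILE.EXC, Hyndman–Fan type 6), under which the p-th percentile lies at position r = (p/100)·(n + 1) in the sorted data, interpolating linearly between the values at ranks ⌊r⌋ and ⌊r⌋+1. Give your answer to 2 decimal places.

3.92

Sorted: 0.9, 2.0, 2.5, 3.7, 4.0, 4.9, 5.3, 5.4, 5.7, 6.4.
n = 10.
r = (43/100)·(10 + 1) = 4.73.
Rank 4 is 3.7 and rank 5 is 4.0.
Interpolate: 3.7 + 0.73·(4.0 − 3.7) = 3.7 + 0.73·0.3 = 3.919.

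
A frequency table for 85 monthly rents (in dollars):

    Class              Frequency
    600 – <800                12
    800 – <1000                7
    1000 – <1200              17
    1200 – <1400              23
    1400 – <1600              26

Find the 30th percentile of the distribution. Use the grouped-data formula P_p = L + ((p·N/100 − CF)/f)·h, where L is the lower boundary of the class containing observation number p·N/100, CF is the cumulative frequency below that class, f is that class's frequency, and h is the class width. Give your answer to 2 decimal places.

N = 85; target position k = 30/100 · 85 = 25.5.
Cumulative frequencies: 12, 19, 36, 59, 85.
Observation 25.5 falls in the class 1000 – <1200.
L = 1000, CF = 19, f = 17, h = 200.
P30 = 1000 + ((25.5 − 19)/17)·200 = 1000 + 76.4706 = 1076.47.

1076.47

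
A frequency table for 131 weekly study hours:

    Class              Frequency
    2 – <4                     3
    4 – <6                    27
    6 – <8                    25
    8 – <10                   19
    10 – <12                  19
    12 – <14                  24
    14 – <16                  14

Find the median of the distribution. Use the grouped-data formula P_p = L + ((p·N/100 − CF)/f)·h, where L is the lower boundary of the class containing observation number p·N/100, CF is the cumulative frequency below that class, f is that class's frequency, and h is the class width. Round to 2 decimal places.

9.11

N = 131; target position k = 50/100 · 131 = 65.5.
Cumulative frequencies: 3, 30, 55, 74, 93, 117, 131.
Observation 65.5 falls in the class 8 – <10.
L = 8, CF = 55, f = 19, h = 2.
P50 = 8 + ((65.5 − 55)/19)·2 = 8 + 1.10526 = 9.10526.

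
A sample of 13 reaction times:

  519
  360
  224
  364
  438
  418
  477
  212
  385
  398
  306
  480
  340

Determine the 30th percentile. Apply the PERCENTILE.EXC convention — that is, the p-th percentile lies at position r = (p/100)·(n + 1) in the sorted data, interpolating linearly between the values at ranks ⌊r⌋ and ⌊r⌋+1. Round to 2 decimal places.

344.00

Sorted: 212, 224, 306, 340, 360, 364, 385, 398, 418, 438, 477, 480, 519.
n = 13.
r = (30/100)·(13 + 1) = 4.2.
Rank 4 is 340 and rank 5 is 360.
Interpolate: 340 + 0.2·(360 − 340) = 340 + 0.2·20 = 344.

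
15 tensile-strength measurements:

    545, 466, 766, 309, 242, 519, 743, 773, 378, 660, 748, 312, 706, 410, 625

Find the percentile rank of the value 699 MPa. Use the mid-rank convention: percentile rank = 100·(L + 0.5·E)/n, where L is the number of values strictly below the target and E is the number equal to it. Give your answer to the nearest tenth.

66.7

Sorted: 242, 309, 312, 378, 410, 466, 519, 545, 625, 660, 706, 743, 748, 766, 773.
Count below 699: L = 10; count equal: E = 0; n = 15.
Percentile rank = 100·(10 + 0.5·0)/15 = 100·10/15 = 66.67.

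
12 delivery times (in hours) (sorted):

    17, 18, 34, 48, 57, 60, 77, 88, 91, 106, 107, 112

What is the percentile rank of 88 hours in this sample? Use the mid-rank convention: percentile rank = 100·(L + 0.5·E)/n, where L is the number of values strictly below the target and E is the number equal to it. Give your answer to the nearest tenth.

62.5

Count below 88: L = 7; count equal: E = 1; n = 12.
Percentile rank = 100·(7 + 0.5·1)/12 = 100·7.5/12 = 62.5.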